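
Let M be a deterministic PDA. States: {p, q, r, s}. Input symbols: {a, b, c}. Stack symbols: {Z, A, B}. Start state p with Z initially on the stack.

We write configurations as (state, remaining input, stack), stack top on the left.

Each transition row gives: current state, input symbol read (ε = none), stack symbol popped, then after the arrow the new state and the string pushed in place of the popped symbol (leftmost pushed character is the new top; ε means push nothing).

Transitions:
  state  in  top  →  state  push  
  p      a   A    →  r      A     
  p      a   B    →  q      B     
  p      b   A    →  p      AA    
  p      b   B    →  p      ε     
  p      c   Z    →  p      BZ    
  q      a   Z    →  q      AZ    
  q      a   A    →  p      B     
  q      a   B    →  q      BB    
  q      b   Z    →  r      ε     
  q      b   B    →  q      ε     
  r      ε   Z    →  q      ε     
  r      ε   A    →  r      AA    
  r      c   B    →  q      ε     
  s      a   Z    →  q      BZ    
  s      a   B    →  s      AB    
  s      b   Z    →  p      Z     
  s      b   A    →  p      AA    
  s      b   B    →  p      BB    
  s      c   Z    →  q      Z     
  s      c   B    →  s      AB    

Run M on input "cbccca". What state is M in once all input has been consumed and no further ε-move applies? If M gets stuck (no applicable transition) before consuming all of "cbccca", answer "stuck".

(p, cbccca, Z) ⊢ (p, bccca, BZ) ⊢ (p, ccca, Z) ⊢ (p, cca, BZ)
No transition for (p, c, top B); M blocks with input cca remaining.

stuck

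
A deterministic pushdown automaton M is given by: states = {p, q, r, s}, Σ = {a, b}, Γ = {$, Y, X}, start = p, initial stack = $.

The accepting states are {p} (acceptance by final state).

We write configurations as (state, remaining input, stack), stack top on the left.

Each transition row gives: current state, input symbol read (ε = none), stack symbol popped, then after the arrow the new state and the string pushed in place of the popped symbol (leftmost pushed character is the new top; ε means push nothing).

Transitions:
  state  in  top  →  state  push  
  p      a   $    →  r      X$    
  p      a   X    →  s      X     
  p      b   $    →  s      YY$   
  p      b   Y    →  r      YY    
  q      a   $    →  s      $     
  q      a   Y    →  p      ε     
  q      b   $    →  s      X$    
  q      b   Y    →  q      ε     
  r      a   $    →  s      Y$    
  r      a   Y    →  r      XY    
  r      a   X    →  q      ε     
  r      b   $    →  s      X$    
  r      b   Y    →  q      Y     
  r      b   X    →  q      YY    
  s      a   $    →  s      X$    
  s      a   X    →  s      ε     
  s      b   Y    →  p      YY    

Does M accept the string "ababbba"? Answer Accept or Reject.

Accept

(p, ababbba, $) ⊢ (r, babbba, X$) ⊢ (q, abbba, YY$) ⊢ (p, bbba, Y$) ⊢ (r, bba, YY$) ⊢ (q, ba, YY$) ⊢ (q, a, Y$) ⊢ (p, ε, $)
All input consumed; state p ∈ F.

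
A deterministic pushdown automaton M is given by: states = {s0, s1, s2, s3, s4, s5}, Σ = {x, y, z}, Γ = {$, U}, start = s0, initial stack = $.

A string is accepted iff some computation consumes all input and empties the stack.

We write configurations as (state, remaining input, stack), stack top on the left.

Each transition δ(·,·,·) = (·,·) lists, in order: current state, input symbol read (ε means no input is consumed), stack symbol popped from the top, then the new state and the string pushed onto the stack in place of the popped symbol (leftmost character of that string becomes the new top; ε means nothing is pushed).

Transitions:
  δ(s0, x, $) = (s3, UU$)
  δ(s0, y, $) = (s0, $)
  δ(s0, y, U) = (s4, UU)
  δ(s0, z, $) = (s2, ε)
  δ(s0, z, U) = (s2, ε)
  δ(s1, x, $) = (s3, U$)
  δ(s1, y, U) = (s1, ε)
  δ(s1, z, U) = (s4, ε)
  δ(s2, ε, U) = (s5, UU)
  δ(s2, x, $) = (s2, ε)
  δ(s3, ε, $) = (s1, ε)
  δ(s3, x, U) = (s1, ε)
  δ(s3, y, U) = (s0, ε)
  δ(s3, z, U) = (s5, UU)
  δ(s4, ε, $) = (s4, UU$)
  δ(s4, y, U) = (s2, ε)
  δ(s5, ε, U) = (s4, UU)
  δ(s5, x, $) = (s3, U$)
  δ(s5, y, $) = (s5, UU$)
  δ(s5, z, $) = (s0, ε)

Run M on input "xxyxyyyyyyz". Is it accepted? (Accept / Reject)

(s0, xxyxyyyyyyz, $)
  read x, top $: go to s3, push UU$ → (s3, xyxyyyyyyz, UU$)
  read x, top U: go to s1, push ε → (s1, yxyyyyyyz, U$)
  read y, top U: go to s1, push ε → (s1, xyyyyyyz, $)
  read x, top $: go to s3, push U$ → (s3, yyyyyyz, U$)
  read y, top U: go to s0, push ε → (s0, yyyyyz, $)
  read y, top $: go to s0, push $ → (s0, yyyyz, $)
  read y, top $: go to s0, push $ → (s0, yyyz, $)
  read y, top $: go to s0, push $ → (s0, yyz, $)
  read y, top $: go to s0, push $ → (s0, yz, $)
  read y, top $: go to s0, push $ → (s0, z, $)
  read z, top $: go to s2, push ε → (s2, ε, ε)
All input consumed and the stack is empty.

Accept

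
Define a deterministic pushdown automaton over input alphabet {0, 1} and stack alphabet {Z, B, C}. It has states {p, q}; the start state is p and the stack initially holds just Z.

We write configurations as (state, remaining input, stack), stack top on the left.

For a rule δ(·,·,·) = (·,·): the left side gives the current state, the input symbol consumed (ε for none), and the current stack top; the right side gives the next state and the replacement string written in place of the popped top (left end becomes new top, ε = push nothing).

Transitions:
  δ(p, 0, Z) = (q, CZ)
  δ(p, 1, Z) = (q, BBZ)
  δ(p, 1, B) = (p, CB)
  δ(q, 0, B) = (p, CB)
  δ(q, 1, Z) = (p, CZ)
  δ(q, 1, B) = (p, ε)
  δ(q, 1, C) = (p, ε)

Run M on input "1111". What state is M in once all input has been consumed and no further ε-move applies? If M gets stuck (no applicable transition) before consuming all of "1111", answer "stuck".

(p, 1111, Z)
  read 1, top Z: go to q, push BBZ → (q, 111, BBZ)
  read 1, top B: go to p, push ε → (p, 11, BZ)
  read 1, top B: go to p, push CB → (p, 1, CBZ)
No transition for (p, 1, top C); M blocks with input 1 remaining.

stuck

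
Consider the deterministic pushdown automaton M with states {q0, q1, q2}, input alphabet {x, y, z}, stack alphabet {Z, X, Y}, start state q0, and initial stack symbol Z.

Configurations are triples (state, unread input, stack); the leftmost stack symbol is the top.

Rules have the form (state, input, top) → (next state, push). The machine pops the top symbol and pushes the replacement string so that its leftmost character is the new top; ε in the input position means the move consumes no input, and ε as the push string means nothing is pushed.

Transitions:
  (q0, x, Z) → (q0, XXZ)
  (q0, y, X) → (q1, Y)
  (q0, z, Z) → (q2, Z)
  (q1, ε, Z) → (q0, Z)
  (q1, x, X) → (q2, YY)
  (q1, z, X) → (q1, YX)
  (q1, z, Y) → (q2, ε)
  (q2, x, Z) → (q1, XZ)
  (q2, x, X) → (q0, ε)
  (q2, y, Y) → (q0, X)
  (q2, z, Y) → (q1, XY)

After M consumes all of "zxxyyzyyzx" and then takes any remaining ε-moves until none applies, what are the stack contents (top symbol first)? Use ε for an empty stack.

XZ

(q0, zxxyyzyyzx, Z)
  read z, top Z: go to q2, push Z → (q2, xxyyzyyzx, Z)
  read x, top Z: go to q1, push XZ → (q1, xyyzyyzx, XZ)
  read x, top X: go to q2, push YY → (q2, yyzyyzx, YYZ)
  read y, top Y: go to q0, push X → (q0, yzyyzx, XYZ)
  read y, top X: go to q1, push Y → (q1, zyyzx, YYZ)
  read z, top Y: go to q2, push ε → (q2, yyzx, YZ)
  read y, top Y: go to q0, push X → (q0, yzx, XZ)
  read y, top X: go to q1, push Y → (q1, zx, YZ)
  read z, top Y: go to q2, push ε → (q2, x, Z)
  read x, top Z: go to q1, push XZ → (q1, ε, XZ)
All input consumed in state q1 with stack XZ.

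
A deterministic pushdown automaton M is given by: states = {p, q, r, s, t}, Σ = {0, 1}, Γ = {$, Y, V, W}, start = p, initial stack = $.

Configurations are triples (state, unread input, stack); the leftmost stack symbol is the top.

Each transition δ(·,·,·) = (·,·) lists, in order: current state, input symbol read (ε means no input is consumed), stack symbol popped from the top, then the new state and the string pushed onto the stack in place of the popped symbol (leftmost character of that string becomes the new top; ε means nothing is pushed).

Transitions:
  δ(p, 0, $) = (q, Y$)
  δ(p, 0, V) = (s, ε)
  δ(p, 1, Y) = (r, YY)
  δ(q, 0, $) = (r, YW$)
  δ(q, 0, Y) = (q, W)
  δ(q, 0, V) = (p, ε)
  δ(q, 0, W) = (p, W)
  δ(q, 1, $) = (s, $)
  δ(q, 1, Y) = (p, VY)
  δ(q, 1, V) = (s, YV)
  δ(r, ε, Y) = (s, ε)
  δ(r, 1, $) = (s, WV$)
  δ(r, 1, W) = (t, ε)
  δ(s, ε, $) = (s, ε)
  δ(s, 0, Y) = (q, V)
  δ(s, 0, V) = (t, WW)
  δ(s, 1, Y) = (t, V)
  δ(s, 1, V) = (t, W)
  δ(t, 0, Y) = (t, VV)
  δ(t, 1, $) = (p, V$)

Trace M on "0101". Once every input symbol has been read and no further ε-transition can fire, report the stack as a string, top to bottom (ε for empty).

(p, 0101, $)
  read 0, top $: go to q, push Y$ → (q, 101, Y$)
  read 1, top Y: go to p, push VY → (p, 01, VY$)
  read 0, top V: go to s, push ε → (s, 1, Y$)
  read 1, top Y: go to t, push V → (t, ε, V$)
All input consumed in state t with stack V$.

V$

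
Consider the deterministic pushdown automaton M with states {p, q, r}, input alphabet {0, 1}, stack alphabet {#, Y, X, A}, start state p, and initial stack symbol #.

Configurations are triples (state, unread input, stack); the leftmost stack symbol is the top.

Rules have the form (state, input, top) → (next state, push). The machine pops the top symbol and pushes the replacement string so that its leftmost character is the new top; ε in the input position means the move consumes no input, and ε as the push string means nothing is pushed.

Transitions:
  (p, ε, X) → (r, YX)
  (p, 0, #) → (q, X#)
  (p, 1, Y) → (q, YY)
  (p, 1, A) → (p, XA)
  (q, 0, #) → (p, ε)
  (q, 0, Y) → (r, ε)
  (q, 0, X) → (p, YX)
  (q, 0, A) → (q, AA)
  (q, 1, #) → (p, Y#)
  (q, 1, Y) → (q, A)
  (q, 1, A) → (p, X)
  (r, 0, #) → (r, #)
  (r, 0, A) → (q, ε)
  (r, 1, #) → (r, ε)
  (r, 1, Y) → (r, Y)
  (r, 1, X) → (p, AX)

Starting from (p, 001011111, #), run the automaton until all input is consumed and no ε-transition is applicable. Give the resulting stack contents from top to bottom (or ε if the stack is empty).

YX#

(p, 001011111, #) ⊢ (q, 01011111, X#) ⊢ (p, 1011111, YX#) ⊢ (q, 011111, YYX#) ⊢ (r, 11111, YX#) ⊢ (r, 1111, YX#) ⊢ (r, 111, YX#) ⊢ (r, 11, YX#) ⊢ (r, 1, YX#) ⊢ (r, ε, YX#)
All input consumed in state r with stack YX#.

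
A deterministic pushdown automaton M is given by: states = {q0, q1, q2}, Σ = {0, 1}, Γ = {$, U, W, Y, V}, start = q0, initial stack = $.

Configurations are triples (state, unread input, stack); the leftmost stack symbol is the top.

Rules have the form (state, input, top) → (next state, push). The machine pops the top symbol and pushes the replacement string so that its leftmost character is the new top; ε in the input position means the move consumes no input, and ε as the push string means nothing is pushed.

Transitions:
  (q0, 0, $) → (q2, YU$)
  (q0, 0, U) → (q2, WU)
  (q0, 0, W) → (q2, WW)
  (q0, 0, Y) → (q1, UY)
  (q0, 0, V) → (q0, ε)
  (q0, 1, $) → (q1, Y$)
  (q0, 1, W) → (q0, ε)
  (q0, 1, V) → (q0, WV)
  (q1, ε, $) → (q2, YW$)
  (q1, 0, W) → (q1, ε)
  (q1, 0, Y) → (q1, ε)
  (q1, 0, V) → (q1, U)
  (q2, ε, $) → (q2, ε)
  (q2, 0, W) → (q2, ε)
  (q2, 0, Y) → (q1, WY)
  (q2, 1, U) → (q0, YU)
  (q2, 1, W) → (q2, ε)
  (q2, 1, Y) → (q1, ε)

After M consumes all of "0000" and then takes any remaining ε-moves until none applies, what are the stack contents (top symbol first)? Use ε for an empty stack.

(q0, 0000, $) ⊢ (q2, 000, YU$) ⊢ (q1, 00, WYU$) ⊢ (q1, 0, YU$) ⊢ (q1, ε, U$)
All input consumed in state q1 with stack U$.

U$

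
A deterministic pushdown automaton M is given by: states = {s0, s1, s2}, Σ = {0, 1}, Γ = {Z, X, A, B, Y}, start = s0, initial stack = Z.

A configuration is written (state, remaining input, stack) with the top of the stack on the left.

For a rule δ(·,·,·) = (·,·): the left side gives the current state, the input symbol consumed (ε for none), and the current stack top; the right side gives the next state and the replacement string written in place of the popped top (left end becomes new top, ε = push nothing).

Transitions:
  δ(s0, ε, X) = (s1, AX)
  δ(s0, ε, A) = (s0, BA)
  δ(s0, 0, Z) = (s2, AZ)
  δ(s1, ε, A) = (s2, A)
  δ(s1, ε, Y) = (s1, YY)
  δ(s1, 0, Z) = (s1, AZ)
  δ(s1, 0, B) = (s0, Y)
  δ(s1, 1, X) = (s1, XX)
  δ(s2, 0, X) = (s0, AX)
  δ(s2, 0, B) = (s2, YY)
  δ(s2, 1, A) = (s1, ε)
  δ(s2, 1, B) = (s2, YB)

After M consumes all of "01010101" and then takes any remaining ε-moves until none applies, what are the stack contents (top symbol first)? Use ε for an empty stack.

(s0, 01010101, Z) ⊢ (s2, 1010101, AZ) ⊢ (s1, 010101, Z) ⊢ (s1, 10101, AZ) ⊢ (s2, 10101, AZ) ⊢ (s1, 0101, Z) ⊢ (s1, 101, AZ) ⊢ (s2, 101, AZ) ⊢ (s1, 01, Z) ⊢ (s1, 1, AZ) ⊢ (s2, 1, AZ) ⊢ (s1, ε, Z)
All input consumed in state s1 with stack Z.

Z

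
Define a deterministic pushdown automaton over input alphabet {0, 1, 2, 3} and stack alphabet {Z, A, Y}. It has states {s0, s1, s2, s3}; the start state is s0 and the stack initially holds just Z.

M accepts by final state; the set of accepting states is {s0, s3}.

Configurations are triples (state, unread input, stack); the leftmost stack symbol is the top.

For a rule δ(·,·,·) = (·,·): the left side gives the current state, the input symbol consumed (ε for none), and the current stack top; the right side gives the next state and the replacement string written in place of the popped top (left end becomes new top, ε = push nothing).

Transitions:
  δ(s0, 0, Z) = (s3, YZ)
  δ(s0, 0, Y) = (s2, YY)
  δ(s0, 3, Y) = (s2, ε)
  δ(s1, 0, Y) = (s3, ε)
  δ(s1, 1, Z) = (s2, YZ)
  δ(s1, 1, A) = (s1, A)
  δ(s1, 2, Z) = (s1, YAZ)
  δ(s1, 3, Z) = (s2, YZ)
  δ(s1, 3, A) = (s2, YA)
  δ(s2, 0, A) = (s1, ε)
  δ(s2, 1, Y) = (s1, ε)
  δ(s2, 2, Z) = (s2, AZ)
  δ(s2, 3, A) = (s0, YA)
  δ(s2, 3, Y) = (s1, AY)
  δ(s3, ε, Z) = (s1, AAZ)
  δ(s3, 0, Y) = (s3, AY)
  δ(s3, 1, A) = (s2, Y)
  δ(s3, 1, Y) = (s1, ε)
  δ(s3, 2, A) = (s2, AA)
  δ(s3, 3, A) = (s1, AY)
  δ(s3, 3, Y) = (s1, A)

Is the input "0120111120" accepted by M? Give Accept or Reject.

(s0, 0120111120, Z)
  read 0, top Z: go to s3, push YZ → (s3, 120111120, YZ)
  read 1, top Y: go to s1, push ε → (s1, 20111120, Z)
  read 2, top Z: go to s1, push YAZ → (s1, 0111120, YAZ)
  read 0, top Y: go to s3, push ε → (s3, 111120, AZ)
  read 1, top A: go to s2, push Y → (s2, 11120, YZ)
  read 1, top Y: go to s1, push ε → (s1, 1120, Z)
  read 1, top Z: go to s2, push YZ → (s2, 120, YZ)
  read 1, top Y: go to s1, push ε → (s1, 20, Z)
  read 2, top Z: go to s1, push YAZ → (s1, 0, YAZ)
  read 0, top Y: go to s3, push ε → (s3, ε, AZ)
All input consumed; state s3 ∈ F.

Accept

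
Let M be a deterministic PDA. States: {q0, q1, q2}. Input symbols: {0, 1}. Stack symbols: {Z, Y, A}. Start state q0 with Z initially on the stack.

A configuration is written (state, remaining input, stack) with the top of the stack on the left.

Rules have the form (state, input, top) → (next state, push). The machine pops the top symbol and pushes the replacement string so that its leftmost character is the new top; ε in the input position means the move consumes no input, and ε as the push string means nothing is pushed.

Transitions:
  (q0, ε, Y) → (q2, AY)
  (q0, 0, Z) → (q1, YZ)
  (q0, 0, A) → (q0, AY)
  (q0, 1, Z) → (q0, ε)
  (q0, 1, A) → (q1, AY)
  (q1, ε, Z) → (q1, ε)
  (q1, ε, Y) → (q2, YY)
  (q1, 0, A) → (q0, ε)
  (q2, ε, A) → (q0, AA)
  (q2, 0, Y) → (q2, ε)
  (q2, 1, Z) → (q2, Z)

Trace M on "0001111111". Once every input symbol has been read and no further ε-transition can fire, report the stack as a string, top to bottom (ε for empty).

(q0, 0001111111, Z)
  read 0, top Z: go to q1, push YZ → (q1, 001111111, YZ)
  ε-move, top Y: go to q2, push YY → (q2, 001111111, YYZ)
  read 0, top Y: go to q2, push ε → (q2, 01111111, YZ)
  read 0, top Y: go to q2, push ε → (q2, 1111111, Z)
  read 1, top Z: go to q2, push Z → (q2, 111111, Z)
  read 1, top Z: go to q2, push Z → (q2, 11111, Z)
  read 1, top Z: go to q2, push Z → (q2, 1111, Z)
  read 1, top Z: go to q2, push Z → (q2, 111, Z)
  read 1, top Z: go to q2, push Z → (q2, 11, Z)
  read 1, top Z: go to q2, push Z → (q2, 1, Z)
  read 1, top Z: go to q2, push Z → (q2, ε, Z)
All input consumed in state q2 with stack Z.

Z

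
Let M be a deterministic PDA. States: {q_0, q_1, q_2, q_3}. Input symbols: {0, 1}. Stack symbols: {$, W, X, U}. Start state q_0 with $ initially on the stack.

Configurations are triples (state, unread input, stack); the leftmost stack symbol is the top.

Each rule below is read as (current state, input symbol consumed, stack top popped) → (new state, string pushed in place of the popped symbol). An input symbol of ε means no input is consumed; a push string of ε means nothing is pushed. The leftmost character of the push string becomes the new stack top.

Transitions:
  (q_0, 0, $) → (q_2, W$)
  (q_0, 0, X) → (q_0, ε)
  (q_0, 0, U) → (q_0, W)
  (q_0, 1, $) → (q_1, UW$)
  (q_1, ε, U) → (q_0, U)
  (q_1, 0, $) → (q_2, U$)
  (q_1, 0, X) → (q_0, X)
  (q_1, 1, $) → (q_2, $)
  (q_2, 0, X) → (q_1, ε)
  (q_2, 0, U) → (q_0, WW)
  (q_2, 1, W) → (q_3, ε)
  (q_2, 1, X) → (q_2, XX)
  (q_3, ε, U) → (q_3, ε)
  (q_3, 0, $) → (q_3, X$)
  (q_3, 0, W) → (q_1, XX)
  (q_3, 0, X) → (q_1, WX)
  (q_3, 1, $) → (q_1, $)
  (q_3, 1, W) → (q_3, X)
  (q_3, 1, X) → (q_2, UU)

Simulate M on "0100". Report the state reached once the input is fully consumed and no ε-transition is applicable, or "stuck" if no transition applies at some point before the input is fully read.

q_1

(q_0, 0100, $) ⊢ (q_2, 100, W$) ⊢ (q_3, 00, $) ⊢ (q_3, 0, X$) ⊢ (q_1, ε, WX$)
All input consumed; M is in state q_1.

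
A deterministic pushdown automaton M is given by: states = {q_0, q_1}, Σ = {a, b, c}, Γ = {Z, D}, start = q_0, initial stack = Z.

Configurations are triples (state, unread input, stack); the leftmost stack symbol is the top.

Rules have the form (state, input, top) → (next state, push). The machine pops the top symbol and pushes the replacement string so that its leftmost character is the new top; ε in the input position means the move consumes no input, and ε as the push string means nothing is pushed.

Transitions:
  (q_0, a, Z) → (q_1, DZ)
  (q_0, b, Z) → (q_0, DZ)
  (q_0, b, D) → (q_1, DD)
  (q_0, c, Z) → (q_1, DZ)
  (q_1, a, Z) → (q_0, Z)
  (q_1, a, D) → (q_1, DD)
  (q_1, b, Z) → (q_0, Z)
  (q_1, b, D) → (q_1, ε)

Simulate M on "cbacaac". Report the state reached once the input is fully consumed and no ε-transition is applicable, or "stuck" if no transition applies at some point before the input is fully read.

stuck

(q_0, cbacaac, Z)
  read c, top Z: go to q_1, push DZ → (q_1, bacaac, DZ)
  read b, top D: go to q_1, push ε → (q_1, acaac, Z)
  read a, top Z: go to q_0, push Z → (q_0, caac, Z)
  read c, top Z: go to q_1, push DZ → (q_1, aac, DZ)
  read a, top D: go to q_1, push DD → (q_1, ac, DDZ)
  read a, top D: go to q_1, push DD → (q_1, c, DDDZ)
No transition for (q_1, c, top D); M blocks with input c remaining.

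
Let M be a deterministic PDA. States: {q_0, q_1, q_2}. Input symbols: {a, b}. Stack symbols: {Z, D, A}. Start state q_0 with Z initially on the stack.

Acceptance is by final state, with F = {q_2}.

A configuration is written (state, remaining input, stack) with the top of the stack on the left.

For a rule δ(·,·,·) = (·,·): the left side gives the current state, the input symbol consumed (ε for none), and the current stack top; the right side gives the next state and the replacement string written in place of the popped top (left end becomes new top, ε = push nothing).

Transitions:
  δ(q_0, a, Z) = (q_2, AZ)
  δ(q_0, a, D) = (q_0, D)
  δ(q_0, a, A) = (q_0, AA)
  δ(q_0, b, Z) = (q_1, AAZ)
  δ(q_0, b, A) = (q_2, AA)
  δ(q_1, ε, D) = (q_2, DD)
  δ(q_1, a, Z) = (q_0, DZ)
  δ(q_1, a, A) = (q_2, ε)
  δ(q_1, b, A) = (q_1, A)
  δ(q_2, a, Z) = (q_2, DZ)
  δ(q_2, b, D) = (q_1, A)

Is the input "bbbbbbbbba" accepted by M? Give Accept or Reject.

(q_0, bbbbbbbbba, Z)
  read b, top Z: go to q_1, push AAZ → (q_1, bbbbbbbba, AAZ)
  read b, top A: go to q_1, push A → (q_1, bbbbbbba, AAZ)
  read b, top A: go to q_1, push A → (q_1, bbbbbba, AAZ)
  read b, top A: go to q_1, push A → (q_1, bbbbba, AAZ)
  read b, top A: go to q_1, push A → (q_1, bbbba, AAZ)
  read b, top A: go to q_1, push A → (q_1, bbba, AAZ)
  read b, top A: go to q_1, push A → (q_1, bba, AAZ)
  read b, top A: go to q_1, push A → (q_1, ba, AAZ)
  read b, top A: go to q_1, push A → (q_1, a, AAZ)
  read a, top A: go to q_2, push ε → (q_2, ε, AZ)
All input consumed; state q_2 ∈ F.

Accept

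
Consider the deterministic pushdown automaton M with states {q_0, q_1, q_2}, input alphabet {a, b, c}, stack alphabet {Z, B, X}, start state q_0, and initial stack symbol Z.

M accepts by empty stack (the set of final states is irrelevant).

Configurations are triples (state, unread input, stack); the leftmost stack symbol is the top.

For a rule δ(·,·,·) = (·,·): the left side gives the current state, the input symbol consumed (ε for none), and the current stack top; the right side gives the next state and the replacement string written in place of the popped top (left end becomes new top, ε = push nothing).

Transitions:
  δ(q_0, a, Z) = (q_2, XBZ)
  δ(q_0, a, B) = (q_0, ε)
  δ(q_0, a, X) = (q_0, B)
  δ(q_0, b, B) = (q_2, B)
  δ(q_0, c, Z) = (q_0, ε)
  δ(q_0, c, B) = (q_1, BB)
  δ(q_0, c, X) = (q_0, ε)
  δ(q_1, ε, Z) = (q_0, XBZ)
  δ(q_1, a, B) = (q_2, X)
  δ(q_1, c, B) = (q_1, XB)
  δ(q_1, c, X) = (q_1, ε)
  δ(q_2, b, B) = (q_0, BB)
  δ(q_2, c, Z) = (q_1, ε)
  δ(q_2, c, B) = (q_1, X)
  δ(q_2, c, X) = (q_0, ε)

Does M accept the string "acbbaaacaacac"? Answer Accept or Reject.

Accept

(q_0, acbbaaacaacac, Z)
  read a, top Z: go to q_2, push XBZ → (q_2, cbbaaacaacac, XBZ)
  read c, top X: go to q_0, push ε → (q_0, bbaaacaacac, BZ)
  read b, top B: go to q_2, push B → (q_2, baaacaacac, BZ)
  read b, top B: go to q_0, push BB → (q_0, aaacaacac, BBZ)
  read a, top B: go to q_0, push ε → (q_0, aacaacac, BZ)
  read a, top B: go to q_0, push ε → (q_0, acaacac, Z)
  read a, top Z: go to q_2, push XBZ → (q_2, caacac, XBZ)
  read c, top X: go to q_0, push ε → (q_0, aacac, BZ)
  read a, top B: go to q_0, push ε → (q_0, acac, Z)
  read a, top Z: go to q_2, push XBZ → (q_2, cac, XBZ)
  read c, top X: go to q_0, push ε → (q_0, ac, BZ)
  read a, top B: go to q_0, push ε → (q_0, c, Z)
  read c, top Z: go to q_0, push ε → (q_0, ε, ε)
All input consumed and the stack is empty.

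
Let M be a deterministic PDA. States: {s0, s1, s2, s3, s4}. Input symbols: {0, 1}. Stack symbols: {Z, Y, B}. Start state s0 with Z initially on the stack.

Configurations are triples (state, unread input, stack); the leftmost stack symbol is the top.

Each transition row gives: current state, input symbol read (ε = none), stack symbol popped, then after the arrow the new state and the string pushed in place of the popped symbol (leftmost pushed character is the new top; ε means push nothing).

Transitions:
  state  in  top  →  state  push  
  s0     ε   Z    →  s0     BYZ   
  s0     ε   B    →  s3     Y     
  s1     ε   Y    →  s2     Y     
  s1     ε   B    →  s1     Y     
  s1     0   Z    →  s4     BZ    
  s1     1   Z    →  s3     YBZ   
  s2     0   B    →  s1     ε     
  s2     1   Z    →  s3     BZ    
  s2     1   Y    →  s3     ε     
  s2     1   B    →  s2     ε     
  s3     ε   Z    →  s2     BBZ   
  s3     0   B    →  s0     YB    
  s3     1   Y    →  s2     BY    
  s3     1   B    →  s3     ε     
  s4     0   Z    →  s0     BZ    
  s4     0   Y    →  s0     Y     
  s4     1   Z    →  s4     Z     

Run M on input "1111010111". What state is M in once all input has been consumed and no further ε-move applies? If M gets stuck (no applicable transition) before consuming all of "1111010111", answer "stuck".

s2

(s0, 1111010111, Z) ⊢ (s0, 1111010111, BYZ) ⊢ (s3, 1111010111, YYZ) ⊢ (s2, 111010111, BYYZ) ⊢ (s2, 11010111, YYZ) ⊢ (s3, 1010111, YZ) ⊢ (s2, 010111, BYZ) ⊢ (s1, 10111, YZ) ⊢ (s2, 10111, YZ) ⊢ (s3, 0111, Z) ⊢ (s2, 0111, BBZ) ⊢ (s1, 111, BZ) ⊢ (s1, 111, YZ) ⊢ (s2, 111, YZ) ⊢ (s3, 11, Z) ⊢ (s2, 11, BBZ) ⊢ (s2, 1, BZ) ⊢ (s2, ε, Z)
All input consumed; M is in state s2.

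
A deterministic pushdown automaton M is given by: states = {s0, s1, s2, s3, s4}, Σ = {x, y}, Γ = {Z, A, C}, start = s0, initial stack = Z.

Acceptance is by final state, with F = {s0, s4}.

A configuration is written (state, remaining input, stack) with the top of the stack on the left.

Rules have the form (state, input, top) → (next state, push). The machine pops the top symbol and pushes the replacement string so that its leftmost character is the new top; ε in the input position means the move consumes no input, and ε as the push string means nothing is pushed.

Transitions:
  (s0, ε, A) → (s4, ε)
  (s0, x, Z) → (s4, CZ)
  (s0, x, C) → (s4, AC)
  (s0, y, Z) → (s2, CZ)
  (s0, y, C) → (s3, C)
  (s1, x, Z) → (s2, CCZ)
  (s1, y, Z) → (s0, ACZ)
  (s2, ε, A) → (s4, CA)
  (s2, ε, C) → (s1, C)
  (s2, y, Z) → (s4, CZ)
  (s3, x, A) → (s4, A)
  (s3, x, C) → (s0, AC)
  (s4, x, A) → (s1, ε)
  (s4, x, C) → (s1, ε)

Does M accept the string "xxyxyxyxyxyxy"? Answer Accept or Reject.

Accept

(s0, xxyxyxyxyxyxy, Z)
  read x, top Z: go to s4, push CZ → (s4, xyxyxyxyxyxy, CZ)
  read x, top C: go to s1, push ε → (s1, yxyxyxyxyxy, Z)
  read y, top Z: go to s0, push ACZ → (s0, xyxyxyxyxy, ACZ)
  ε-move, top A: go to s4, push ε → (s4, xyxyxyxyxy, CZ)
  read x, top C: go to s1, push ε → (s1, yxyxyxyxy, Z)
  read y, top Z: go to s0, push ACZ → (s0, xyxyxyxy, ACZ)
  ε-move, top A: go to s4, push ε → (s4, xyxyxyxy, CZ)
  read x, top C: go to s1, push ε → (s1, yxyxyxy, Z)
  read y, top Z: go to s0, push ACZ → (s0, xyxyxy, ACZ)
  ε-move, top A: go to s4, push ε → (s4, xyxyxy, CZ)
  read x, top C: go to s1, push ε → (s1, yxyxy, Z)
  read y, top Z: go to s0, push ACZ → (s0, xyxy, ACZ)
  ε-move, top A: go to s4, push ε → (s4, xyxy, CZ)
  read x, top C: go to s1, push ε → (s1, yxy, Z)
  read y, top Z: go to s0, push ACZ → (s0, xy, ACZ)
  ε-move, top A: go to s4, push ε → (s4, xy, CZ)
  read x, top C: go to s1, push ε → (s1, y, Z)
  read y, top Z: go to s0, push ACZ → (s0, ε, ACZ)
All input consumed; state s0 ∈ F.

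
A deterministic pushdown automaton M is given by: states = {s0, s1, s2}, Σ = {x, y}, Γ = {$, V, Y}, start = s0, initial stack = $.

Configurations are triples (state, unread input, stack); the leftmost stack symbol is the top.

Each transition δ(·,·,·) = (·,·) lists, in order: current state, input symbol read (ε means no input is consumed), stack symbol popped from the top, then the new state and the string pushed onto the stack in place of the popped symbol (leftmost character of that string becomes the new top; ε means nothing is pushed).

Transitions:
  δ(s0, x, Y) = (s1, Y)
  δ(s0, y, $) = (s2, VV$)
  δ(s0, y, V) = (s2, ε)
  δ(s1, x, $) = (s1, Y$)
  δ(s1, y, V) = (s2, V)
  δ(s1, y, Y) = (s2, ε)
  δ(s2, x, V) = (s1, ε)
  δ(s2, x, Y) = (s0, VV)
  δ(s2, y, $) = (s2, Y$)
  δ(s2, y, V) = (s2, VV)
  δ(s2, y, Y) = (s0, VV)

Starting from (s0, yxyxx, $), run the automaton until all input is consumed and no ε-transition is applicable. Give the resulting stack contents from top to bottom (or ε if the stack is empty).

(s0, yxyxx, $) ⊢ (s2, xyxx, VV$) ⊢ (s1, yxx, V$) ⊢ (s2, xx, V$) ⊢ (s1, x, $) ⊢ (s1, ε, Y$)
All input consumed in state s1 with stack Y$.

Y$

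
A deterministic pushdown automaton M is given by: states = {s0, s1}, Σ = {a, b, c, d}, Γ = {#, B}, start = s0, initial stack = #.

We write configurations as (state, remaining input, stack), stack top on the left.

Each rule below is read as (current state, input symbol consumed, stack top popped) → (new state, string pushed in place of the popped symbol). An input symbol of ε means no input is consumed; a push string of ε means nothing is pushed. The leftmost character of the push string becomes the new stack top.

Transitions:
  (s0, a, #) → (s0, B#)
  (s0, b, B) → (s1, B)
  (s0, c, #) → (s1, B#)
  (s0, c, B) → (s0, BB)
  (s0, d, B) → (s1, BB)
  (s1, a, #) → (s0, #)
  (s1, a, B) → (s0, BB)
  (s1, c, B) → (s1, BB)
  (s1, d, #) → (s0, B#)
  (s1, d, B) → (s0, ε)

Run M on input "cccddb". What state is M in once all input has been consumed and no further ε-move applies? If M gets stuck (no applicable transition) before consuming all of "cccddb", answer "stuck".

stuck

(s0, cccddb, #)
  read c, top #: go to s1, push B# → (s1, ccddb, B#)
  read c, top B: go to s1, push BB → (s1, cddb, BB#)
  read c, top B: go to s1, push BB → (s1, ddb, BBB#)
  read d, top B: go to s0, push ε → (s0, db, BB#)
  read d, top B: go to s1, push BB → (s1, b, BBB#)
No transition for (s1, b, top B); M blocks with input b remaining.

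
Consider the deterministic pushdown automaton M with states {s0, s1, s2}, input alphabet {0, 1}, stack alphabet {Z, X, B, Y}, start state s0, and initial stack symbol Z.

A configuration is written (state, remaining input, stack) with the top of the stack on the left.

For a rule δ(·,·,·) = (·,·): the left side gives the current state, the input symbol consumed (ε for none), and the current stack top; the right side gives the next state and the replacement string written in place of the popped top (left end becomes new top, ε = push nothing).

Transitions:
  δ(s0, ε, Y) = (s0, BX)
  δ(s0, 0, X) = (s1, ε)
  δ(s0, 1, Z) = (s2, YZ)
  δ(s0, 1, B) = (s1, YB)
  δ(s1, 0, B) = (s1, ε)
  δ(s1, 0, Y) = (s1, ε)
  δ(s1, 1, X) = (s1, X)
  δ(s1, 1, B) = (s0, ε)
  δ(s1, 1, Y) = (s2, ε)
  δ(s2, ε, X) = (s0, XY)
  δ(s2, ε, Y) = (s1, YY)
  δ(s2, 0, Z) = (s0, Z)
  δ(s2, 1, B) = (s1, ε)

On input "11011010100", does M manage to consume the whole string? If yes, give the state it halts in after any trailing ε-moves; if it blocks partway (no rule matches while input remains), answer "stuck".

(s0, 11011010100, Z)
  read 1, top Z: go to s2, push YZ → (s2, 1011010100, YZ)
  ε-move, top Y: go to s1, push YY → (s1, 1011010100, YYZ)
  read 1, top Y: go to s2, push ε → (s2, 011010100, YZ)
  ε-move, top Y: go to s1, push YY → (s1, 011010100, YYZ)
  read 0, top Y: go to s1, push ε → (s1, 11010100, YZ)
  read 1, top Y: go to s2, push ε → (s2, 1010100, Z)
No transition for (s2, 1, top Z); M blocks with input 1010100 remaining.

stuck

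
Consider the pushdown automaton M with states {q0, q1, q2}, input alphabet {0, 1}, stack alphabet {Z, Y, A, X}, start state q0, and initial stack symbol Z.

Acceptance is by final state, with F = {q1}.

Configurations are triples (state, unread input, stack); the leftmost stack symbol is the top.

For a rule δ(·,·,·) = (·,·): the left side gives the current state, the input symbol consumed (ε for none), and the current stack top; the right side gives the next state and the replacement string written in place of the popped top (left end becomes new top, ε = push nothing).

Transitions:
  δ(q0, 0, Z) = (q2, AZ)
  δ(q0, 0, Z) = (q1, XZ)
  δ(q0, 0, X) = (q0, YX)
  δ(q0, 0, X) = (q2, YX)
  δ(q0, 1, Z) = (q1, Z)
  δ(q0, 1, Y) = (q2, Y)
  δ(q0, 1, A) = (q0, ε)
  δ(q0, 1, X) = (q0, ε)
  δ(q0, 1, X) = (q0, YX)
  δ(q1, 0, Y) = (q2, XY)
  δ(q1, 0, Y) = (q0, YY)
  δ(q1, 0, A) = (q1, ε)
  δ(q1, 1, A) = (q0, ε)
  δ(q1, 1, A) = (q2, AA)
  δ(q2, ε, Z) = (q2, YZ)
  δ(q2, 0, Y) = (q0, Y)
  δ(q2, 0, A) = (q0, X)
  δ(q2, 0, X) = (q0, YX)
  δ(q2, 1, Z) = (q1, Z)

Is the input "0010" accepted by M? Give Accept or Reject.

Accept

One accepting computation: (q0, 0010, Z) ⊢ (q2, 010, AZ) ⊢ (q0, 10, XZ) ⊢ (q0, 0, Z) ⊢ (q1, ε, XZ)
All input consumed and state q1 ∈ F.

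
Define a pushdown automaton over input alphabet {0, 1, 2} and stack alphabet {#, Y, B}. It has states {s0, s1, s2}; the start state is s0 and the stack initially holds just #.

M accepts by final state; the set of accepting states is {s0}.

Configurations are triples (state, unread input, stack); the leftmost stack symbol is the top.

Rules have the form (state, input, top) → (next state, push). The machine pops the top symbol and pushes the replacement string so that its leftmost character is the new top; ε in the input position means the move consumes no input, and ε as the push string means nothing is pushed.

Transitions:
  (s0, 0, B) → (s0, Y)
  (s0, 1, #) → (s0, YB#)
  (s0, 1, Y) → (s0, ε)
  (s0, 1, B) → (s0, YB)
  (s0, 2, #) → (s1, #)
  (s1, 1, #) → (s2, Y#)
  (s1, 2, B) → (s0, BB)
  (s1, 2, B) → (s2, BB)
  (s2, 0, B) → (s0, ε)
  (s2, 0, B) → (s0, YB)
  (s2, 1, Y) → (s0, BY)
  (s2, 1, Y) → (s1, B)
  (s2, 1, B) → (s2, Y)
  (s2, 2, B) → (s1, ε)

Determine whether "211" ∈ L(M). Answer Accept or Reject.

Accept

One accepting computation: (s0, 211, #) ⊢ (s1, 11, #) ⊢ (s2, 1, Y#) ⊢ (s0, ε, BY#)
All input consumed and state s0 ∈ F.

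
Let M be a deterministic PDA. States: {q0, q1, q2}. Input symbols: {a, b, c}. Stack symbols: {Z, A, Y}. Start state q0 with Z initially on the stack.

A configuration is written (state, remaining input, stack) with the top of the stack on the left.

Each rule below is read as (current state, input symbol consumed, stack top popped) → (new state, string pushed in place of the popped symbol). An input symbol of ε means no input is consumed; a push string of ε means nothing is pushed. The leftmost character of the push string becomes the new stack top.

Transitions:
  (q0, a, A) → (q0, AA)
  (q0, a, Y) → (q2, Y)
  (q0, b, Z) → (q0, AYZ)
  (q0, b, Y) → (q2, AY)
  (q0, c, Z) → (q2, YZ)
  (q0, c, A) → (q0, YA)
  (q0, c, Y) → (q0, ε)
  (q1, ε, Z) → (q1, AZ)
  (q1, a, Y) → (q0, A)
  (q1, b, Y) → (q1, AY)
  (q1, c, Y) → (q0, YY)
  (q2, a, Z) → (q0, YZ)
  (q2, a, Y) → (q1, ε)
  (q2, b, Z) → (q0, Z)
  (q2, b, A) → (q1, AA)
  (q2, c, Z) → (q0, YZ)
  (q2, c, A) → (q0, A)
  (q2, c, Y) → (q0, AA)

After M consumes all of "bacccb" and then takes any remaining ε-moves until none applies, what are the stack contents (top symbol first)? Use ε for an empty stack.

(q0, bacccb, Z)
  read b, top Z: go to q0, push AYZ → (q0, acccb, AYZ)
  read a, top A: go to q0, push AA → (q0, cccb, AAYZ)
  read c, top A: go to q0, push YA → (q0, ccb, YAAYZ)
  read c, top Y: go to q0, push ε → (q0, cb, AAYZ)
  read c, top A: go to q0, push YA → (q0, b, YAAYZ)
  read b, top Y: go to q2, push AY → (q2, ε, AYAAYZ)
All input consumed in state q2 with stack AYAAYZ.

AYAAYZ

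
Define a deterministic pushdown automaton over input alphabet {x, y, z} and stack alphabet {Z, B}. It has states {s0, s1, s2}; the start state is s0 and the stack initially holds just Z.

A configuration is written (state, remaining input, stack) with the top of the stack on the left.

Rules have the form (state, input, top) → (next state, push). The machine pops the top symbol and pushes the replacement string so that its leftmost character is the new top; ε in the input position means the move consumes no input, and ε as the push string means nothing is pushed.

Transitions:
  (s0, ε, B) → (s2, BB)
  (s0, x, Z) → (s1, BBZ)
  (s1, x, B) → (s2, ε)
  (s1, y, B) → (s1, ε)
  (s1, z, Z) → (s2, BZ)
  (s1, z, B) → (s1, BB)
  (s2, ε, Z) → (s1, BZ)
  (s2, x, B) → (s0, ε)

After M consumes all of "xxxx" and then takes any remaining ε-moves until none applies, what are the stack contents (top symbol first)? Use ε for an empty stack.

BBZ

(s0, xxxx, Z)
  read x, top Z: go to s1, push BBZ → (s1, xxx, BBZ)
  read x, top B: go to s2, push ε → (s2, xx, BZ)
  read x, top B: go to s0, push ε → (s0, x, Z)
  read x, top Z: go to s1, push BBZ → (s1, ε, BBZ)
All input consumed in state s1 with stack BBZ.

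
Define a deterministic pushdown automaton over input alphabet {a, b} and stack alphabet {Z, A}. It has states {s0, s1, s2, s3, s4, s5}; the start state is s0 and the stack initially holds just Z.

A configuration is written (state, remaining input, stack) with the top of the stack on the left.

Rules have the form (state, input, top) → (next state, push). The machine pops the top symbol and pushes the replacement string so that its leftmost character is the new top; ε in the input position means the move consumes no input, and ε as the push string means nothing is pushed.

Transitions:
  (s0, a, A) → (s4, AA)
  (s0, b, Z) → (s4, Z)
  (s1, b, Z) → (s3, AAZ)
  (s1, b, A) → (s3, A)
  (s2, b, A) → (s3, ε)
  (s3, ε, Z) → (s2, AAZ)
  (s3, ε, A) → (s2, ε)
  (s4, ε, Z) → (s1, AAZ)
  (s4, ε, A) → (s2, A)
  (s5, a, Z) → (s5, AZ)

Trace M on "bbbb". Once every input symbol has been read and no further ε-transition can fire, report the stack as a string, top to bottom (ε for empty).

(s0, bbbb, Z)
  read b, top Z: go to s4, push Z → (s4, bbb, Z)
  ε-move, top Z: go to s1, push AAZ → (s1, bbb, AAZ)
  read b, top A: go to s3, push A → (s3, bb, AAZ)
  ε-move, top A: go to s2, push ε → (s2, bb, AZ)
  read b, top A: go to s3, push ε → (s3, b, Z)
  ε-move, top Z: go to s2, push AAZ → (s2, b, AAZ)
  read b, top A: go to s3, push ε → (s3, ε, AZ)
  ε-move, top A: go to s2, push ε → (s2, ε, Z)
All input consumed in state s2 with stack Z.

Z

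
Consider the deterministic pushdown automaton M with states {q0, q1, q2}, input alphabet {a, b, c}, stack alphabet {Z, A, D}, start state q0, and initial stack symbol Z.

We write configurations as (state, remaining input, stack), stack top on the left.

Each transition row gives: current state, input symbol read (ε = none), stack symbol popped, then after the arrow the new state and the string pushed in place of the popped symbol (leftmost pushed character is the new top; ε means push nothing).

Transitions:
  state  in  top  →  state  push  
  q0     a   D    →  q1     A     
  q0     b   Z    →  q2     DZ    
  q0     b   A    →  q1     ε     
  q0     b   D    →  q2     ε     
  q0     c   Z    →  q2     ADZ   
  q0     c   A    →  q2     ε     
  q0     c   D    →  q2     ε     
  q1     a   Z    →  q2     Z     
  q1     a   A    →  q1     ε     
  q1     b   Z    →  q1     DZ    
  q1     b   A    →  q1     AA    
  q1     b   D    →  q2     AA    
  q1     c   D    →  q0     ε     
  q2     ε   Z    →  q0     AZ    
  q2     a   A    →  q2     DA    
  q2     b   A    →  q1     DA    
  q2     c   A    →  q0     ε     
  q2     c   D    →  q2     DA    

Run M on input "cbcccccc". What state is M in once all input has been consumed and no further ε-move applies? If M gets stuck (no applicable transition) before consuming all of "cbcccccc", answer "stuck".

q2

(q0, cbcccccc, Z)
  read c, top Z: go to q2, push ADZ → (q2, bcccccc, ADZ)
  read b, top A: go to q1, push DA → (q1, cccccc, DADZ)
  read c, top D: go to q0, push ε → (q0, ccccc, ADZ)
  read c, top A: go to q2, push ε → (q2, cccc, DZ)
  read c, top D: go to q2, push DA → (q2, ccc, DAZ)
  read c, top D: go to q2, push DA → (q2, cc, DAAZ)
  read c, top D: go to q2, push DA → (q2, c, DAAAZ)
  read c, top D: go to q2, push DA → (q2, ε, DAAAAZ)
All input consumed; M is in state q2.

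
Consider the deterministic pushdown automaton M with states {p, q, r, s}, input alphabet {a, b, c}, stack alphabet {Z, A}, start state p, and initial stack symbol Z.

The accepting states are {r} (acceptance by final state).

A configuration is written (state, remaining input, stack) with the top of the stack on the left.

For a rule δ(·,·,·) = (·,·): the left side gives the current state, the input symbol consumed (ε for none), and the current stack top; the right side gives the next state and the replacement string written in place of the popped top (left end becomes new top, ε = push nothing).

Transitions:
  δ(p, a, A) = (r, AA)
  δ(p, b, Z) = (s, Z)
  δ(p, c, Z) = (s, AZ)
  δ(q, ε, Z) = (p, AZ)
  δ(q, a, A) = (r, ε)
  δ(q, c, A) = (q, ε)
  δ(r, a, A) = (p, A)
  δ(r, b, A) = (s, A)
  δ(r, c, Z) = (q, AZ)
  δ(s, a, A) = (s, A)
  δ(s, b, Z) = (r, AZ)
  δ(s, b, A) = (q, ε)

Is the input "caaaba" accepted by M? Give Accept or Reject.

Accept

(p, caaaba, Z)
  read c, top Z: go to s, push AZ → (s, aaaba, AZ)
  read a, top A: go to s, push A → (s, aaba, AZ)
  read a, top A: go to s, push A → (s, aba, AZ)
  read a, top A: go to s, push A → (s, ba, AZ)
  read b, top A: go to q, push ε → (q, a, Z)
  ε-move, top Z: go to p, push AZ → (p, a, AZ)
  read a, top A: go to r, push AA → (r, ε, AAZ)
All input consumed; state r ∈ F.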